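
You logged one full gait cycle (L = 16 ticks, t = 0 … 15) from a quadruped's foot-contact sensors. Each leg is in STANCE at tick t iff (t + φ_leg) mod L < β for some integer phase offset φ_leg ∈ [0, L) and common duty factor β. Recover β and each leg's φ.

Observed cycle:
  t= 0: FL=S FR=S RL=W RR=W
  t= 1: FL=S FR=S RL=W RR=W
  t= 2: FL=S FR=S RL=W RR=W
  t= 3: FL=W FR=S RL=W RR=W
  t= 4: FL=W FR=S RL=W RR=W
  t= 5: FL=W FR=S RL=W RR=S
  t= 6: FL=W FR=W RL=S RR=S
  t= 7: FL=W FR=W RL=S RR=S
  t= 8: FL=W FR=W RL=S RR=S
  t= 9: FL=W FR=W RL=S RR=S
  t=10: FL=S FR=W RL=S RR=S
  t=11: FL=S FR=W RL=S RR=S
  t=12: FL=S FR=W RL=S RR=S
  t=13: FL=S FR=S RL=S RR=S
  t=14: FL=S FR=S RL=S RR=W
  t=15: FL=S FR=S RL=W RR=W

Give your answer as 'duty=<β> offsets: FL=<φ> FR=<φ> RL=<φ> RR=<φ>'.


duty=9 offsets: FL=6 FR=3 RL=10 RR=11

duty β = stance ticks per leg = 9
FL: stance ticks = 9; W→S at t=10 → φ=6
FR: stance ticks = 9; W→S at t=13 → φ=3
RL: stance ticks = 9; W→S at t=6 → φ=10
RR: stance ticks = 9; W→S at t=5 → φ=11


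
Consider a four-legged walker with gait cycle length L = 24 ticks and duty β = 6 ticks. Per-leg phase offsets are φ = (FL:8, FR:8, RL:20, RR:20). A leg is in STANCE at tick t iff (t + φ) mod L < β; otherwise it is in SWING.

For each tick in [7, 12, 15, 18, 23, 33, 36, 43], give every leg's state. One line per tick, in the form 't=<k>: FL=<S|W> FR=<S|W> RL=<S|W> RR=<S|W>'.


t=7: FL=W FR=W RL=S RR=S
t=12: FL=W FR=W RL=W RR=W
t=15: FL=W FR=W RL=W RR=W
t=18: FL=S FR=S RL=W RR=W
t=23: FL=W FR=W RL=W RR=W
t=33: FL=W FR=W RL=S RR=S
t=36: FL=W FR=W RL=W RR=W
t=43: FL=S FR=S RL=W RR=W

t=7: phase=(15,15,3,3) vs β=6 → FL=W FR=W RL=S RR=S
t=12: phase=(20,20,8,8) vs β=6 → FL=W FR=W RL=W RR=W
t=15: phase=(23,23,11,11) vs β=6 → FL=W FR=W RL=W RR=W
t=18: phase=(2,2,14,14) vs β=6 → FL=S FR=S RL=W RR=W
t=23: phase=(7,7,19,19) vs β=6 → FL=W FR=W RL=W RR=W
t=33: phase=(17,17,5,5) vs β=6 → FL=W FR=W RL=S RR=S
t=36: phase=(20,20,8,8) vs β=6 → FL=W FR=W RL=W RR=W
t=43: phase=(3,3,15,15) vs β=6 → FL=S FR=S RL=W RR=W


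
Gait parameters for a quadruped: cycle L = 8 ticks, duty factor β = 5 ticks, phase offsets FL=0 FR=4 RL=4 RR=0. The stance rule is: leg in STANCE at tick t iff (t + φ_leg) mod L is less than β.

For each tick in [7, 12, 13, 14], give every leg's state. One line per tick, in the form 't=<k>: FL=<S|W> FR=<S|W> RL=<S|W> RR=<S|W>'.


t=7: FL=W FR=S RL=S RR=W
t=12: FL=S FR=S RL=S RR=S
t=13: FL=W FR=S RL=S RR=W
t=14: FL=W FR=S RL=S RR=W

t=7: phase=(7,3,3,7) vs β=5 → FL=W FR=S RL=S RR=W
t=12: phase=(4,0,0,4) vs β=5 → FL=S FR=S RL=S RR=S
t=13: phase=(5,1,1,5) vs β=5 → FL=W FR=S RL=S RR=W
t=14: phase=(6,2,2,6) vs β=5 → FL=W FR=S RL=S RR=W


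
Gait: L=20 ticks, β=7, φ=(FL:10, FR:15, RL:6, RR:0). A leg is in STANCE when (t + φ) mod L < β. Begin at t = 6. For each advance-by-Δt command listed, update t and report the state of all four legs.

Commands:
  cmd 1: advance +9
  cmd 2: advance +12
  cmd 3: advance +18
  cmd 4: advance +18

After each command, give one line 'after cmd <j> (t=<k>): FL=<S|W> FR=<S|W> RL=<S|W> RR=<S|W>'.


after cmd 1 (t=15): FL=S FR=W RL=S RR=W
after cmd 2 (t=27): FL=W FR=S RL=W RR=W
after cmd 3 (t=45): FL=W FR=S RL=W RR=S
after cmd 4 (t=63): FL=W FR=W RL=W RR=S

start t=6: FL=W FR=S RL=W RR=S
cmd 1: advance +9 → t=15, phase=(5,10,1,15) → FL=S FR=W RL=S RR=W
cmd 2: advance +12 → t=27, phase=(17,2,13,7) → FL=W FR=S RL=W RR=W
cmd 3: advance +18 → t=45, phase=(15,0,11,5) → FL=W FR=S RL=W RR=S
cmd 4: advance +18 → t=63, phase=(13,18,9,3) → FL=W FR=W RL=W RR=S


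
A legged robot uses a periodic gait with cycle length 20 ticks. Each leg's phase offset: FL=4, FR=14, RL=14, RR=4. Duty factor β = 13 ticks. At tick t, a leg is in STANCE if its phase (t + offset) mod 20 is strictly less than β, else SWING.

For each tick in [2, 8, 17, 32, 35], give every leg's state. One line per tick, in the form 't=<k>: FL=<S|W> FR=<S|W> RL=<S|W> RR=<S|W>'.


t=2: phase=(6,16,16,6) vs β=13 → FL=S FR=W RL=W RR=S
t=8: phase=(12,2,2,12) vs β=13 → FL=S FR=S RL=S RR=S
t=17: phase=(1,11,11,1) vs β=13 → FL=S FR=S RL=S RR=S
t=32: phase=(16,6,6,16) vs β=13 → FL=W FR=S RL=S RR=W
t=35: phase=(19,9,9,19) vs β=13 → FL=W FR=S RL=S RR=W

t=2: FL=S FR=W RL=W RR=S
t=8: FL=S FR=S RL=S RR=S
t=17: FL=S FR=S RL=S RR=S
t=32: FL=W FR=S RL=S RR=W
t=35: FL=W FR=S RL=S RR=W


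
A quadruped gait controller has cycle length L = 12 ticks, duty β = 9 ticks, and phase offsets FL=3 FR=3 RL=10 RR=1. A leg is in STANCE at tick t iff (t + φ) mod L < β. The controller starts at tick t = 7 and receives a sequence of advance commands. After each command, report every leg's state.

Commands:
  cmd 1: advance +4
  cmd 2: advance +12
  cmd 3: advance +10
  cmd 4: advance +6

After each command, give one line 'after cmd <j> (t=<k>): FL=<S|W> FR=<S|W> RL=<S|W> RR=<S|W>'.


start t=7: FL=W FR=W RL=S RR=S
cmd 1: advance +4 → t=11, phase=(2,2,9,0) → FL=S FR=S RL=W RR=S
cmd 2: advance +12 → t=23, phase=(2,2,9,0) → FL=S FR=S RL=W RR=S
cmd 3: advance +10 → t=33, phase=(0,0,7,10) → FL=S FR=S RL=S RR=W
cmd 4: advance +6 → t=39, phase=(6,6,1,4) → FL=S FR=S RL=S RR=S

after cmd 1 (t=11): FL=S FR=S RL=W RR=S
after cmd 2 (t=23): FL=S FR=S RL=W RR=S
after cmd 3 (t=33): FL=S FR=S RL=S RR=W
after cmd 4 (t=39): FL=S FR=S RL=S RR=S


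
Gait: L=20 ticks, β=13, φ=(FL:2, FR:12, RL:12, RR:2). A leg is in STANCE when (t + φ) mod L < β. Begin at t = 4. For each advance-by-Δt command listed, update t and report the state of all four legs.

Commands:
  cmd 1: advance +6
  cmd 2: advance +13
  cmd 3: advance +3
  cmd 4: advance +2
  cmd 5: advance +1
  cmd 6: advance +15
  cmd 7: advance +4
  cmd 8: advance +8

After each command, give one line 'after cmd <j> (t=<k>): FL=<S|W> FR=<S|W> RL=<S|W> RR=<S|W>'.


after cmd 1 (t=10): FL=S FR=S RL=S RR=S
after cmd 2 (t=23): FL=S FR=W RL=W RR=S
after cmd 3 (t=26): FL=S FR=W RL=W RR=S
after cmd 4 (t=28): FL=S FR=S RL=S RR=S
after cmd 5 (t=29): FL=S FR=S RL=S RR=S
after cmd 6 (t=44): FL=S FR=W RL=W RR=S
after cmd 7 (t=48): FL=S FR=S RL=S RR=S
after cmd 8 (t=56): FL=W FR=S RL=S RR=W

start t=4: FL=S FR=W RL=W RR=S
cmd 1: advance +6 → t=10, phase=(12,2,2,12) → FL=S FR=S RL=S RR=S
cmd 2: advance +13 → t=23, phase=(5,15,15,5) → FL=S FR=W RL=W RR=S
cmd 3: advance +3 → t=26, phase=(8,18,18,8) → FL=S FR=W RL=W RR=S
cmd 4: advance +2 → t=28, phase=(10,0,0,10) → FL=S FR=S RL=S RR=S
cmd 5: advance +1 → t=29, phase=(11,1,1,11) → FL=S FR=S RL=S RR=S
cmd 6: advance +15 → t=44, phase=(6,16,16,6) → FL=S FR=W RL=W RR=S
cmd 7: advance +4 → t=48, phase=(10,0,0,10) → FL=S FR=S RL=S RR=S
cmd 8: advance +8 → t=56, phase=(18,8,8,18) → FL=W FR=S RL=S RR=W


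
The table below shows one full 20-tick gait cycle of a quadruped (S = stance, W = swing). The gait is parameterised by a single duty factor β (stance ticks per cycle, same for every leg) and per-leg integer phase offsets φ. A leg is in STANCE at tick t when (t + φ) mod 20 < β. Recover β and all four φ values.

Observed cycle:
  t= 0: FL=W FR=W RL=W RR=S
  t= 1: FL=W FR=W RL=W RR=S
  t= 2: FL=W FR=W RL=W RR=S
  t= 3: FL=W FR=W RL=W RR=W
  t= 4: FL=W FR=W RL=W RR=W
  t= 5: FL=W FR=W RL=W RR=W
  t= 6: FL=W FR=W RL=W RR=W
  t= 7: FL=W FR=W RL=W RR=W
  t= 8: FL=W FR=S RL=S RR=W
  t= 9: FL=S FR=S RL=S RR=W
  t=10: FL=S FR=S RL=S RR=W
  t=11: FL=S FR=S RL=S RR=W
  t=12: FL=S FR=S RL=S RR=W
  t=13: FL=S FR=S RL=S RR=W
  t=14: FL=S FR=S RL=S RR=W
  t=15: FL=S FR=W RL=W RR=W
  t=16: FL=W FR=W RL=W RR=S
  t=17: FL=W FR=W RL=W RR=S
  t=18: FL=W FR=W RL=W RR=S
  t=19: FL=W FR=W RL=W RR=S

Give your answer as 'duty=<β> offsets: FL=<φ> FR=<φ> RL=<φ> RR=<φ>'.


duty β = stance ticks per leg = 7
FL: stance ticks = 7; W→S at t=9 → φ=11
FR: stance ticks = 7; W→S at t=8 → φ=12
RL: stance ticks = 7; W→S at t=8 → φ=12
RR: stance ticks = 7; W→S at t=16 → φ=4

duty=7 offsets: FL=11 FR=12 RL=12 RR=4


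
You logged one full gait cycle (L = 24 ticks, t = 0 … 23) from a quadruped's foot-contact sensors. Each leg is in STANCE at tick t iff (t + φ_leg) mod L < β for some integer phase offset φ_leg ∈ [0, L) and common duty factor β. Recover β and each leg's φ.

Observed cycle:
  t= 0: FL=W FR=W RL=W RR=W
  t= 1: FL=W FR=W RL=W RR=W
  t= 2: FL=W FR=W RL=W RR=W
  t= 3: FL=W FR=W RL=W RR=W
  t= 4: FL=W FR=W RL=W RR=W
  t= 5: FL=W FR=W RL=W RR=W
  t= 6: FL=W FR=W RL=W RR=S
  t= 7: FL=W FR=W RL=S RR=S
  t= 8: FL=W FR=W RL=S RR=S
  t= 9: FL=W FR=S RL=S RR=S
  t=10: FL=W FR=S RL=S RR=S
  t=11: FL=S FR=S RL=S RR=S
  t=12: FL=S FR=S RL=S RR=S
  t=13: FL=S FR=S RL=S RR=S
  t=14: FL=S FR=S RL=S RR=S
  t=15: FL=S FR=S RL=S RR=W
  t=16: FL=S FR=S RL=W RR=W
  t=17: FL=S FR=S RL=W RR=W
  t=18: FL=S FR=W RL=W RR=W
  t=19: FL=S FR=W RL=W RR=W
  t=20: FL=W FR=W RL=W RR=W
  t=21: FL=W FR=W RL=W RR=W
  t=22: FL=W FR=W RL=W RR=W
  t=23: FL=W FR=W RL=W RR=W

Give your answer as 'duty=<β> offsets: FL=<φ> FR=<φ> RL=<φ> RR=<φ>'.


duty β = stance ticks per leg = 9
FL: stance ticks = 9; W→S at t=11 → φ=13
FR: stance ticks = 9; W→S at t=9 → φ=15
RL: stance ticks = 9; W→S at t=7 → φ=17
RR: stance ticks = 9; W→S at t=6 → φ=18

duty=9 offsets: FL=13 FR=15 RL=17 RR=18


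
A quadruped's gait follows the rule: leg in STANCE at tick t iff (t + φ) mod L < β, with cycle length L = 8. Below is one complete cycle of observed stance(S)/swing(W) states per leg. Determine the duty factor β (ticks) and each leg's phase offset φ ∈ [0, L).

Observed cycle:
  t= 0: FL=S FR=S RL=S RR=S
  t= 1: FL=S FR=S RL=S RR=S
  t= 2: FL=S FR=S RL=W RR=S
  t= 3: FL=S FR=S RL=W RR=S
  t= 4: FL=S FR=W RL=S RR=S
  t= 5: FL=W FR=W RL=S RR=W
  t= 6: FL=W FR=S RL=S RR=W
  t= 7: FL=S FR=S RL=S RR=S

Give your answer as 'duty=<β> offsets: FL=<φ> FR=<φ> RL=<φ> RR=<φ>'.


duty β = stance ticks per leg = 6
FL: stance ticks = 6; W→S at t=7 → φ=1
FR: stance ticks = 6; W→S at t=6 → φ=2
RL: stance ticks = 6; W→S at t=4 → φ=4
RR: stance ticks = 6; W→S at t=7 → φ=1

duty=6 offsets: FL=1 FR=2 RL=4 RR=1


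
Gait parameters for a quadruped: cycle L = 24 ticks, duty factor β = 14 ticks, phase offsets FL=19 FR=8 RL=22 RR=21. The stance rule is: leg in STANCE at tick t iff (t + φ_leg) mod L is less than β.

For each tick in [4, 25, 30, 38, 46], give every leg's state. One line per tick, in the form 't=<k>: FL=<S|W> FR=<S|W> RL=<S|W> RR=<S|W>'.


t=4: FL=W FR=S RL=S RR=S
t=25: FL=W FR=S RL=W RR=W
t=30: FL=S FR=W RL=S RR=S
t=38: FL=S FR=W RL=S RR=S
t=46: FL=W FR=S RL=W RR=W

t=4: phase=(23,12,2,1) vs β=14 → FL=W FR=S RL=S RR=S
t=25: phase=(20,9,23,22) vs β=14 → FL=W FR=S RL=W RR=W
t=30: phase=(1,14,4,3) vs β=14 → FL=S FR=W RL=S RR=S
t=38: phase=(9,22,12,11) vs β=14 → FL=S FR=W RL=S RR=S
t=46: phase=(17,6,20,19) vs β=14 → FL=W FR=S RL=W RR=W


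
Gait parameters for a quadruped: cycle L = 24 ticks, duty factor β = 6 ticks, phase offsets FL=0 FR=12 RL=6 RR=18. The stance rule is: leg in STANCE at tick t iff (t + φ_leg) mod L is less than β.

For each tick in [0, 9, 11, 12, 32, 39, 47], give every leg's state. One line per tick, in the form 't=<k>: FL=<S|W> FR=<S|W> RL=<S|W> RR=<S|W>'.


t=0: FL=S FR=W RL=W RR=W
t=9: FL=W FR=W RL=W RR=S
t=11: FL=W FR=W RL=W RR=S
t=12: FL=W FR=S RL=W RR=W
t=32: FL=W FR=W RL=W RR=S
t=39: FL=W FR=S RL=W RR=W
t=47: FL=W FR=W RL=S RR=W

t=0: phase=(0,12,6,18) vs β=6 → FL=S FR=W RL=W RR=W
t=9: phase=(9,21,15,3) vs β=6 → FL=W FR=W RL=W RR=S
t=11: phase=(11,23,17,5) vs β=6 → FL=W FR=W RL=W RR=S
t=12: phase=(12,0,18,6) vs β=6 → FL=W FR=S RL=W RR=W
t=32: phase=(8,20,14,2) vs β=6 → FL=W FR=W RL=W RR=S
t=39: phase=(15,3,21,9) vs β=6 → FL=W FR=S RL=W RR=W
t=47: phase=(23,11,5,17) vs β=6 → FL=W FR=W RL=S RR=W


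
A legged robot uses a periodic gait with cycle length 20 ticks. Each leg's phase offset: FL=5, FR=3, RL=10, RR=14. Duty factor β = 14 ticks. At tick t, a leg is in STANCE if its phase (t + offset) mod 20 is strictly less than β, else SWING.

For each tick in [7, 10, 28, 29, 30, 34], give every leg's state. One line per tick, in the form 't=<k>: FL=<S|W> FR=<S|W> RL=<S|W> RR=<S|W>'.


t=7: phase=(12,10,17,1) vs β=14 → FL=S FR=S RL=W RR=S
t=10: phase=(15,13,0,4) vs β=14 → FL=W FR=S RL=S RR=S
t=28: phase=(13,11,18,2) vs β=14 → FL=S FR=S RL=W RR=S
t=29: phase=(14,12,19,3) vs β=14 → FL=W FR=S RL=W RR=S
t=30: phase=(15,13,0,4) vs β=14 → FL=W FR=S RL=S RR=S
t=34: phase=(19,17,4,8) vs β=14 → FL=W FR=W RL=S RR=S

t=7: FL=S FR=S RL=W RR=S
t=10: FL=W FR=S RL=S RR=S
t=28: FL=S FR=S RL=W RR=S
t=29: FL=W FR=S RL=W RR=S
t=30: FL=W FR=S RL=S RR=S
t=34: FL=W FR=W RL=S RR=S


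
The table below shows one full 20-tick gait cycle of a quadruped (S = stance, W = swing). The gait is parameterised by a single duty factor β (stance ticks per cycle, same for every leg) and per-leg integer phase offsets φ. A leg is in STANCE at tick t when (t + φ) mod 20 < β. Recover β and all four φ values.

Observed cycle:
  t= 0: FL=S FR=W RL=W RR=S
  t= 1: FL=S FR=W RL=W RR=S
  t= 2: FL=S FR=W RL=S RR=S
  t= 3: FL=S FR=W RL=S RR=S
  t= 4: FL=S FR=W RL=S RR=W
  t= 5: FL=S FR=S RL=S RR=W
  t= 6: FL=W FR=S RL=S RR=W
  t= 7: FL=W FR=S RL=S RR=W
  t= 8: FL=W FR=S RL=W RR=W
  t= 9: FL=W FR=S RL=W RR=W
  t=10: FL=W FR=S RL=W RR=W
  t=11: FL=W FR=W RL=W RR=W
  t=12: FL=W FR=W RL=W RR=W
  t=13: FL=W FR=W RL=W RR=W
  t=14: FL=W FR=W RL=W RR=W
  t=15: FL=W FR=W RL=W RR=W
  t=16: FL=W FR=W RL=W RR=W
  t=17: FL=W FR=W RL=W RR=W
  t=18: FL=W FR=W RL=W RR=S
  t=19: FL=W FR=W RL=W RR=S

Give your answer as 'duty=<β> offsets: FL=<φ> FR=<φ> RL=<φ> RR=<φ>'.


duty β = stance ticks per leg = 6
FL: stance ticks = 6; W→S at t=0 → φ=0
FR: stance ticks = 6; W→S at t=5 → φ=15
RL: stance ticks = 6; W→S at t=2 → φ=18
RR: stance ticks = 6; W→S at t=18 → φ=2

duty=6 offsets: FL=0 FR=15 RL=18 RR=2


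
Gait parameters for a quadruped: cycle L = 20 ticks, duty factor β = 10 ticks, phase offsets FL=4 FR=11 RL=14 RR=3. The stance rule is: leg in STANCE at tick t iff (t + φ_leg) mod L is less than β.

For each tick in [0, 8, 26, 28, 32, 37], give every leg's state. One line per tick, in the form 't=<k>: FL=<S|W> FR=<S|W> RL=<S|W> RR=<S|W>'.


t=0: FL=S FR=W RL=W RR=S
t=8: FL=W FR=W RL=S RR=W
t=26: FL=W FR=W RL=S RR=S
t=28: FL=W FR=W RL=S RR=W
t=32: FL=W FR=S RL=S RR=W
t=37: FL=S FR=S RL=W RR=S

t=0: phase=(4,11,14,3) vs β=10 → FL=S FR=W RL=W RR=S
t=8: phase=(12,19,2,11) vs β=10 → FL=W FR=W RL=S RR=W
t=26: phase=(10,17,0,9) vs β=10 → FL=W FR=W RL=S RR=S
t=28: phase=(12,19,2,11) vs β=10 → FL=W FR=W RL=S RR=W
t=32: phase=(16,3,6,15) vs β=10 → FL=W FR=S RL=S RR=W
t=37: phase=(1,8,11,0) vs β=10 → FL=S FR=S RL=W RR=S


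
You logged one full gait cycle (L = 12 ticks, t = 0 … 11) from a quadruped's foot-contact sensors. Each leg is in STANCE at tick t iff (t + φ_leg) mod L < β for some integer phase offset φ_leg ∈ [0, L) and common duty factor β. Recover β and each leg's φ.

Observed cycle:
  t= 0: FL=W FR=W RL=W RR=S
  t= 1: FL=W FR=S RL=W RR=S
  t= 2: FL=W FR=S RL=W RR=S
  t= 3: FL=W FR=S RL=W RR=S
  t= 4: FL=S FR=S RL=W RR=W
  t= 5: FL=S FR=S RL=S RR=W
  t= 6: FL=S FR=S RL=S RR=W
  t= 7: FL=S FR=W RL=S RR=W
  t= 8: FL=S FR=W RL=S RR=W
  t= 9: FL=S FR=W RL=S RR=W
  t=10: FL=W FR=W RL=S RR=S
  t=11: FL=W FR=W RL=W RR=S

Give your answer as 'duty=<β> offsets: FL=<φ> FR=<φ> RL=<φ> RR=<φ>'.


duty=6 offsets: FL=8 FR=11 RL=7 RR=2

duty β = stance ticks per leg = 6
FL: stance ticks = 6; W→S at t=4 → φ=8
FR: stance ticks = 6; W→S at t=1 → φ=11
RL: stance ticks = 6; W→S at t=5 → φ=7
RR: stance ticks = 6; W→S at t=10 → φ=2


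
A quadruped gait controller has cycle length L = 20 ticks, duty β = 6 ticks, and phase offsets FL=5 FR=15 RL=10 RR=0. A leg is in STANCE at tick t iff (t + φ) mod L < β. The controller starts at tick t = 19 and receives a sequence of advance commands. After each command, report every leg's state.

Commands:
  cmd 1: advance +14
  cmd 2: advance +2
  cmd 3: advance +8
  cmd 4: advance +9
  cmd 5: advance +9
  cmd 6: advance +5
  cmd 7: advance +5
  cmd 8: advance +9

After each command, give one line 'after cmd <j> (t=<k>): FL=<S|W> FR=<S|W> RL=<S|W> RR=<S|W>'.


after cmd 1 (t=33): FL=W FR=W RL=S RR=W
after cmd 2 (t=35): FL=S FR=W RL=S RR=W
after cmd 3 (t=43): FL=W FR=W RL=W RR=S
after cmd 4 (t=52): FL=W FR=W RL=S RR=W
after cmd 5 (t=61): FL=W FR=W RL=W RR=S
after cmd 6 (t=66): FL=W FR=S RL=W RR=W
after cmd 7 (t=71): FL=W FR=W RL=S RR=W
after cmd 8 (t=80): FL=S FR=W RL=W RR=S

start t=19: FL=S FR=W RL=W RR=W
cmd 1: advance +14 → t=33, phase=(18,8,3,13) → FL=W FR=W RL=S RR=W
cmd 2: advance +2 → t=35, phase=(0,10,5,15) → FL=S FR=W RL=S RR=W
cmd 3: advance +8 → t=43, phase=(8,18,13,3) → FL=W FR=W RL=W RR=S
cmd 4: advance +9 → t=52, phase=(17,7,2,12) → FL=W FR=W RL=S RR=W
cmd 5: advance +9 → t=61, phase=(6,16,11,1) → FL=W FR=W RL=W RR=S
cmd 6: advance +5 → t=66, phase=(11,1,16,6) → FL=W FR=S RL=W RR=W
cmd 7: advance +5 → t=71, phase=(16,6,1,11) → FL=W FR=W RL=S RR=W
cmd 8: advance +9 → t=80, phase=(5,15,10,0) → FL=S FR=W RL=W RR=S


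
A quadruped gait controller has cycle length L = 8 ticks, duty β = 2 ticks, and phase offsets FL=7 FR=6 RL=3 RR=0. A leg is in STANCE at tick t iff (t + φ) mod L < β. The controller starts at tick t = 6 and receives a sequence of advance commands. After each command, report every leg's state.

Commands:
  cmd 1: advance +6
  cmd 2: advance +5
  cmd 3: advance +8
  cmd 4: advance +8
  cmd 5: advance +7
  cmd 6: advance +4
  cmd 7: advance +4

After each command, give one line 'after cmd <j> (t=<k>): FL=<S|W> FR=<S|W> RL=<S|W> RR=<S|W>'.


after cmd 1 (t=12): FL=W FR=W RL=W RR=W
after cmd 2 (t=17): FL=S FR=W RL=W RR=S
after cmd 3 (t=25): FL=S FR=W RL=W RR=S
after cmd 4 (t=33): FL=S FR=W RL=W RR=S
after cmd 5 (t=40): FL=W FR=W RL=W RR=S
after cmd 6 (t=44): FL=W FR=W RL=W RR=W
after cmd 7 (t=48): FL=W FR=W RL=W RR=S

start t=6: FL=W FR=W RL=S RR=W
cmd 1: advance +6 → t=12, phase=(3,2,7,4) → FL=W FR=W RL=W RR=W
cmd 2: advance +5 → t=17, phase=(0,7,4,1) → FL=S FR=W RL=W RR=S
cmd 3: advance +8 → t=25, phase=(0,7,4,1) → FL=S FR=W RL=W RR=S
cmd 4: advance +8 → t=33, phase=(0,7,4,1) → FL=S FR=W RL=W RR=S
cmd 5: advance +7 → t=40, phase=(7,6,3,0) → FL=W FR=W RL=W RR=S
cmd 6: advance +4 → t=44, phase=(3,2,7,4) → FL=W FR=W RL=W RR=W
cmd 7: advance +4 → t=48, phase=(7,6,3,0) → FL=W FR=W RL=W RR=S


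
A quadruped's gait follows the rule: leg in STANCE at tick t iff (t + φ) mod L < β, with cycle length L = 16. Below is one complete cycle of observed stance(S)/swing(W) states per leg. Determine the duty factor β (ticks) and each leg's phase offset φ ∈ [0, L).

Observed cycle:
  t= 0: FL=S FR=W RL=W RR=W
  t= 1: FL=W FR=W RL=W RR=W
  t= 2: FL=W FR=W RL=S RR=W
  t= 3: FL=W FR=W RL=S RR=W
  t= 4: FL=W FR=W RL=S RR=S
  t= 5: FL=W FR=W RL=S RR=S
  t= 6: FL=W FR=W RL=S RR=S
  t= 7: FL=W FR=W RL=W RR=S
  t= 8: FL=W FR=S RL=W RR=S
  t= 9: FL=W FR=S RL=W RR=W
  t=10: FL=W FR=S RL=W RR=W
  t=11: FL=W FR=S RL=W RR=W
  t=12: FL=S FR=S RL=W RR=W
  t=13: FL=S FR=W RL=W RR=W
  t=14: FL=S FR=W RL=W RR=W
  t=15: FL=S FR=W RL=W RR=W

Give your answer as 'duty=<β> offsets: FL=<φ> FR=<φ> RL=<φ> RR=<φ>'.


duty β = stance ticks per leg = 5
FL: stance ticks = 5; W→S at t=12 → φ=4
FR: stance ticks = 5; W→S at t=8 → φ=8
RL: stance ticks = 5; W→S at t=2 → φ=14
RR: stance ticks = 5; W→S at t=4 → φ=12

duty=5 offsets: FL=4 FR=8 RL=14 RR=12


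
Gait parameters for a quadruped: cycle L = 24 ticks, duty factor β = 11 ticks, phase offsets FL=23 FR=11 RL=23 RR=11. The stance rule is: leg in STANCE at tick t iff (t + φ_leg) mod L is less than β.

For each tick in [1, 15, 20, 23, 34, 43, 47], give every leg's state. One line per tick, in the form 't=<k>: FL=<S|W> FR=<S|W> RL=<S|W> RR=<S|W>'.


t=1: FL=S FR=W RL=S RR=W
t=15: FL=W FR=S RL=W RR=S
t=20: FL=W FR=S RL=W RR=S
t=23: FL=W FR=S RL=W RR=S
t=34: FL=S FR=W RL=S RR=W
t=43: FL=W FR=S RL=W RR=S
t=47: FL=W FR=S RL=W RR=S

t=1: phase=(0,12,0,12) vs β=11 → FL=S FR=W RL=S RR=W
t=15: phase=(14,2,14,2) vs β=11 → FL=W FR=S RL=W RR=S
t=20: phase=(19,7,19,7) vs β=11 → FL=W FR=S RL=W RR=S
t=23: phase=(22,10,22,10) vs β=11 → FL=W FR=S RL=W RR=S
t=34: phase=(9,21,9,21) vs β=11 → FL=S FR=W RL=S RR=W
t=43: phase=(18,6,18,6) vs β=11 → FL=W FR=S RL=W RR=S
t=47: phase=(22,10,22,10) vs β=11 → FL=W FR=S RL=W RR=S


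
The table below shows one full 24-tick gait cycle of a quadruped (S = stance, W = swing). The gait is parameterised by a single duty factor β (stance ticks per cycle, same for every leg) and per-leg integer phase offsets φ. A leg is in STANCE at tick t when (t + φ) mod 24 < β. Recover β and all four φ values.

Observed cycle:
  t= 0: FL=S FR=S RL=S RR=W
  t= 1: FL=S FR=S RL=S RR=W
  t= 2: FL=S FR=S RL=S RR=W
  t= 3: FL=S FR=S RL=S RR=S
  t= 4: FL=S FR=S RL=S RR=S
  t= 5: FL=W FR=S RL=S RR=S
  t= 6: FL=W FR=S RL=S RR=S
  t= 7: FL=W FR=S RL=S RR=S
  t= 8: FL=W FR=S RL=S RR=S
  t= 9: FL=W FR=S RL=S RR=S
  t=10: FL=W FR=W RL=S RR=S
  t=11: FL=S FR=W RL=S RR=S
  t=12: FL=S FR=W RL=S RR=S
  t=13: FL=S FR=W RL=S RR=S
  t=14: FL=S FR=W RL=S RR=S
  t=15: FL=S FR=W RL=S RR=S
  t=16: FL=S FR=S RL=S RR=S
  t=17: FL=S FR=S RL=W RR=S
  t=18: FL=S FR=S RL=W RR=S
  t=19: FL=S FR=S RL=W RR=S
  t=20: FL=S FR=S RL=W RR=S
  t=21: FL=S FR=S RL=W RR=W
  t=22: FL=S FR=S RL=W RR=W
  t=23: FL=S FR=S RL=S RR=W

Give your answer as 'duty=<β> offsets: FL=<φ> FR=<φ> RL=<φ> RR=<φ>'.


duty β = stance ticks per leg = 18
FL: stance ticks = 18; W→S at t=11 → φ=13
FR: stance ticks = 18; W→S at t=16 → φ=8
RL: stance ticks = 18; W→S at t=23 → φ=1
RR: stance ticks = 18; W→S at t=3 → φ=21

duty=18 offsets: FL=13 FR=8 RL=1 RR=21


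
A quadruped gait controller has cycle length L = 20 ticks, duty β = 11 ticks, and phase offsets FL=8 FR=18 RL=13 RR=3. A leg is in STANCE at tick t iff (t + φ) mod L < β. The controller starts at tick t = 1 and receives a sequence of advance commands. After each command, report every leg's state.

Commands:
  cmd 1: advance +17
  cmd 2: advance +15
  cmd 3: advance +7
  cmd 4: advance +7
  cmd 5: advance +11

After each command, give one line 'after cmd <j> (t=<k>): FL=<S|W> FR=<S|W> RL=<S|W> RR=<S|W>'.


after cmd 1 (t=18): FL=S FR=W RL=W RR=S
after cmd 2 (t=33): FL=S FR=W RL=S RR=W
after cmd 3 (t=40): FL=S FR=W RL=W RR=S
after cmd 4 (t=47): FL=W FR=S RL=S RR=S
after cmd 5 (t=58): FL=S FR=W RL=W RR=S

start t=1: FL=S FR=W RL=W RR=S
cmd 1: advance +17 → t=18, phase=(6,16,11,1) → FL=S FR=W RL=W RR=S
cmd 2: advance +15 → t=33, phase=(1,11,6,16) → FL=S FR=W RL=S RR=W
cmd 3: advance +7 → t=40, phase=(8,18,13,3) → FL=S FR=W RL=W RR=S
cmd 4: advance +7 → t=47, phase=(15,5,0,10) → FL=W FR=S RL=S RR=S
cmd 5: advance +11 → t=58, phase=(6,16,11,1) → FL=S FR=W RL=W RR=S


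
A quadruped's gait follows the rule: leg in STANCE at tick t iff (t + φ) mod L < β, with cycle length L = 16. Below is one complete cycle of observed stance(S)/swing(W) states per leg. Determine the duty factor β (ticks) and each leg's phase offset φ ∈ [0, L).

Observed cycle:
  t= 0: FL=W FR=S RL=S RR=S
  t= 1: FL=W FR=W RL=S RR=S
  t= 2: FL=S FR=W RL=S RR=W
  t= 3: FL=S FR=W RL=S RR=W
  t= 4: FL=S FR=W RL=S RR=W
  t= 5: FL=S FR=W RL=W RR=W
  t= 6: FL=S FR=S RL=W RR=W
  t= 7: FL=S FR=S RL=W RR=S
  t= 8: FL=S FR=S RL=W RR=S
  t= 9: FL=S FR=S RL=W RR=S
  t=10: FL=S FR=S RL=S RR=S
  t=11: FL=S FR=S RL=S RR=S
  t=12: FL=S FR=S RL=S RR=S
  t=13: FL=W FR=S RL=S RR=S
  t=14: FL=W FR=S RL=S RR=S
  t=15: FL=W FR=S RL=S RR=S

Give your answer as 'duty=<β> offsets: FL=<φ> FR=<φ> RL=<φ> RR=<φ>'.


duty β = stance ticks per leg = 11
FL: stance ticks = 11; W→S at t=2 → φ=14
FR: stance ticks = 11; W→S at t=6 → φ=10
RL: stance ticks = 11; W→S at t=10 → φ=6
RR: stance ticks = 11; W→S at t=7 → φ=9

duty=11 offsets: FL=14 FR=10 RL=6 RR=9


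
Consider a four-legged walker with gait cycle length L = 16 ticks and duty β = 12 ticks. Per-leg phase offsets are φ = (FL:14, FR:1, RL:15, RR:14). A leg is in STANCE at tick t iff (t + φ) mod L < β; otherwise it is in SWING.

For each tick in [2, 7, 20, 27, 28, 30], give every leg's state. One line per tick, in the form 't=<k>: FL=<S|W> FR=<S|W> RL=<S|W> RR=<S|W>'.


t=2: phase=(0,3,1,0) vs β=12 → FL=S FR=S RL=S RR=S
t=7: phase=(5,8,6,5) vs β=12 → FL=S FR=S RL=S RR=S
t=20: phase=(2,5,3,2) vs β=12 → FL=S FR=S RL=S RR=S
t=27: phase=(9,12,10,9) vs β=12 → FL=S FR=W RL=S RR=S
t=28: phase=(10,13,11,10) vs β=12 → FL=S FR=W RL=S RR=S
t=30: phase=(12,15,13,12) vs β=12 → FL=W FR=W RL=W RR=W

t=2: FL=S FR=S RL=S RR=S
t=7: FL=S FR=S RL=S RR=S
t=20: FL=S FR=S RL=S RR=S
t=27: FL=S FR=W RL=S RR=S
t=28: FL=S FR=W RL=S RR=S
t=30: FL=W FR=W RL=W RR=W


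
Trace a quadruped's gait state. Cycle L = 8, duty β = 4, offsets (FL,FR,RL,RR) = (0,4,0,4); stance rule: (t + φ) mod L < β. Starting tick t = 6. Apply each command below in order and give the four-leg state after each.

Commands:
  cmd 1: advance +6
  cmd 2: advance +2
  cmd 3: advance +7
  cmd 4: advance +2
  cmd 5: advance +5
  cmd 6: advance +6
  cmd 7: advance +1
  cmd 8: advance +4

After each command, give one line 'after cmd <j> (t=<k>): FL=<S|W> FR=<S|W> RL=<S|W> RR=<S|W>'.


after cmd 1 (t=12): FL=W FR=S RL=W RR=S
after cmd 2 (t=14): FL=W FR=S RL=W RR=S
after cmd 3 (t=21): FL=W FR=S RL=W RR=S
after cmd 4 (t=23): FL=W FR=S RL=W RR=S
after cmd 5 (t=28): FL=W FR=S RL=W RR=S
after cmd 6 (t=34): FL=S FR=W RL=S RR=W
after cmd 7 (t=35): FL=S FR=W RL=S RR=W
after cmd 8 (t=39): FL=W FR=S RL=W RR=S

start t=6: FL=W FR=S RL=W RR=S
cmd 1: advance +6 → t=12, phase=(4,0,4,0) → FL=W FR=S RL=W RR=S
cmd 2: advance +2 → t=14, phase=(6,2,6,2) → FL=W FR=S RL=W RR=S
cmd 3: advance +7 → t=21, phase=(5,1,5,1) → FL=W FR=S RL=W RR=S
cmd 4: advance +2 → t=23, phase=(7,3,7,3) → FL=W FR=S RL=W RR=S
cmd 5: advance +5 → t=28, phase=(4,0,4,0) → FL=W FR=S RL=W RR=S
cmd 6: advance +6 → t=34, phase=(2,6,2,6) → FL=S FR=W RL=S RR=W
cmd 7: advance +1 → t=35, phase=(3,7,3,7) → FL=S FR=W RL=S RR=W
cmd 8: advance +4 → t=39, phase=(7,3,7,3) → FL=W FR=S RL=W RR=S


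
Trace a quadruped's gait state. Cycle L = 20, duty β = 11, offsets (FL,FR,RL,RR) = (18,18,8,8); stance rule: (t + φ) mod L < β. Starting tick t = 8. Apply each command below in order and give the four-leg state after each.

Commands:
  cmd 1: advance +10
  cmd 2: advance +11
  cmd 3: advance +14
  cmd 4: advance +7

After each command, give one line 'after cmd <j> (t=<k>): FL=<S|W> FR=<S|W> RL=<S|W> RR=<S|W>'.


after cmd 1 (t=18): FL=W FR=W RL=S RR=S
after cmd 2 (t=29): FL=S FR=S RL=W RR=W
after cmd 3 (t=43): FL=S FR=S RL=W RR=W
after cmd 4 (t=50): FL=S FR=S RL=W RR=W

start t=8: FL=S FR=S RL=W RR=W
cmd 1: advance +10 → t=18, phase=(16,16,6,6) → FL=W FR=W RL=S RR=S
cmd 2: advance +11 → t=29, phase=(7,7,17,17) → FL=S FR=S RL=W RR=W
cmd 3: advance +14 → t=43, phase=(1,1,11,11) → FL=S FR=S RL=W RR=W
cmd 4: advance +7 → t=50, phase=(8,8,18,18) → FL=S FR=S RL=W RR=W


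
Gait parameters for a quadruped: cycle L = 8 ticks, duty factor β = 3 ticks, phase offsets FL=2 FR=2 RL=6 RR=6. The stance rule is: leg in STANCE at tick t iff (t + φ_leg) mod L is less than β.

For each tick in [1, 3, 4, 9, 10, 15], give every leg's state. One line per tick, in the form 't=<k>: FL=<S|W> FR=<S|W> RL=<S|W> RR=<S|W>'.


t=1: phase=(3,3,7,7) vs β=3 → FL=W FR=W RL=W RR=W
t=3: phase=(5,5,1,1) vs β=3 → FL=W FR=W RL=S RR=S
t=4: phase=(6,6,2,2) vs β=3 → FL=W FR=W RL=S RR=S
t=9: phase=(3,3,7,7) vs β=3 → FL=W FR=W RL=W RR=W
t=10: phase=(4,4,0,0) vs β=3 → FL=W FR=W RL=S RR=S
t=15: phase=(1,1,5,5) vs β=3 → FL=S FR=S RL=W RR=W

t=1: FL=W FR=W RL=W RR=W
t=3: FL=W FR=W RL=S RR=S
t=4: FL=W FR=W RL=S RR=S
t=9: FL=W FR=W RL=W RR=W
t=10: FL=W FR=W RL=S RR=S
t=15: FL=S FR=S RL=W RR=W


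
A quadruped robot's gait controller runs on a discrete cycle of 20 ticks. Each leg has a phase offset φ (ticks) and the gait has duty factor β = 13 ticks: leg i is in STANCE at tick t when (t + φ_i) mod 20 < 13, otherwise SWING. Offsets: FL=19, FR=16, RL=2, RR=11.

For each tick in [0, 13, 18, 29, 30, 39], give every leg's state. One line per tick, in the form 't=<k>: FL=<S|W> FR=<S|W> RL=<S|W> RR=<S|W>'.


t=0: phase=(19,16,2,11) vs β=13 → FL=W FR=W RL=S RR=S
t=13: phase=(12,9,15,4) vs β=13 → FL=S FR=S RL=W RR=S
t=18: phase=(17,14,0,9) vs β=13 → FL=W FR=W RL=S RR=S
t=29: phase=(8,5,11,0) vs β=13 → FL=S FR=S RL=S RR=S
t=30: phase=(9,6,12,1) vs β=13 → FL=S FR=S RL=S RR=S
t=39: phase=(18,15,1,10) vs β=13 → FL=W FR=W RL=S RR=S

t=0: FL=W FR=W RL=S RR=S
t=13: FL=S FR=S RL=W RR=S
t=18: FL=W FR=W RL=S RR=S
t=29: FL=S FR=S RL=S RR=S
t=30: FL=S FR=S RL=S RR=S
t=39: FL=W FR=W RL=S RR=S


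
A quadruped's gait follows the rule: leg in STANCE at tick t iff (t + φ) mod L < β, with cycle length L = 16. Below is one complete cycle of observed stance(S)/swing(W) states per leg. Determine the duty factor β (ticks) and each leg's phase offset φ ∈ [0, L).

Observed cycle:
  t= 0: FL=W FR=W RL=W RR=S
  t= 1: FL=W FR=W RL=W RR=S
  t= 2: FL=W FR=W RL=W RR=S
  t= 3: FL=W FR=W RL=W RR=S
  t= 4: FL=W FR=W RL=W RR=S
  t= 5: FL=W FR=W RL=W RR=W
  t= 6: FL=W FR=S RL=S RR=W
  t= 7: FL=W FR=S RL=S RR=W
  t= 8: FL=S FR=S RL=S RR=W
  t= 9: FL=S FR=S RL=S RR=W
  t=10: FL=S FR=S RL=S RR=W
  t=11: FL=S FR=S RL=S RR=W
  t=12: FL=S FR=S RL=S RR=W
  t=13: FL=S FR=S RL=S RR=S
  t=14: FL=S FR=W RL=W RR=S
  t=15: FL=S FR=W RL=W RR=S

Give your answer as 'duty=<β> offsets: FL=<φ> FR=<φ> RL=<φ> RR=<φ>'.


duty β = stance ticks per leg = 8
FL: stance ticks = 8; W→S at t=8 → φ=8
FR: stance ticks = 8; W→S at t=6 → φ=10
RL: stance ticks = 8; W→S at t=6 → φ=10
RR: stance ticks = 8; W→S at t=13 → φ=3

duty=8 offsets: FL=8 FR=10 RL=10 RR=3


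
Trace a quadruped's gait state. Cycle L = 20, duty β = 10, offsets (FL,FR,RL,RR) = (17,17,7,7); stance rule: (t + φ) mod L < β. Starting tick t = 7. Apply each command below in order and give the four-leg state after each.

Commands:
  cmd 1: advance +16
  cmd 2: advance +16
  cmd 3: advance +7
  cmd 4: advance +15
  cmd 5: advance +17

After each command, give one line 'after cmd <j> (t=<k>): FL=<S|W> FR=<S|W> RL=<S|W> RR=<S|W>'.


start t=7: FL=S FR=S RL=W RR=W
cmd 1: advance +16 → t=23, phase=(0,0,10,10) → FL=S FR=S RL=W RR=W
cmd 2: advance +16 → t=39, phase=(16,16,6,6) → FL=W FR=W RL=S RR=S
cmd 3: advance +7 → t=46, phase=(3,3,13,13) → FL=S FR=S RL=W RR=W
cmd 4: advance +15 → t=61, phase=(18,18,8,8) → FL=W FR=W RL=S RR=S
cmd 5: advance +17 → t=78, phase=(15,15,5,5) → FL=W FR=W RL=S RR=S

after cmd 1 (t=23): FL=S FR=S RL=W RR=W
after cmd 2 (t=39): FL=W FR=W RL=S RR=S
after cmd 3 (t=46): FL=S FR=S RL=W RR=W
after cmd 4 (t=61): FL=W FR=W RL=S RR=S
after cmd 5 (t=78): FL=W FR=W RL=S RR=S


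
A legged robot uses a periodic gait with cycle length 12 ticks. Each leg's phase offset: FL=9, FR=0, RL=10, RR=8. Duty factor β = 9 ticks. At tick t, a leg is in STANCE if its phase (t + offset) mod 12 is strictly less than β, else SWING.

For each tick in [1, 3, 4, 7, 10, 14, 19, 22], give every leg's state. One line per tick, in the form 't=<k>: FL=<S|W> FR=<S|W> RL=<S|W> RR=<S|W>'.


t=1: phase=(10,1,11,9) vs β=9 → FL=W FR=S RL=W RR=W
t=3: phase=(0,3,1,11) vs β=9 → FL=S FR=S RL=S RR=W
t=4: phase=(1,4,2,0) vs β=9 → FL=S FR=S RL=S RR=S
t=7: phase=(4,7,5,3) vs β=9 → FL=S FR=S RL=S RR=S
t=10: phase=(7,10,8,6) vs β=9 → FL=S FR=W RL=S RR=S
t=14: phase=(11,2,0,10) vs β=9 → FL=W FR=S RL=S RR=W
t=19: phase=(4,7,5,3) vs β=9 → FL=S FR=S RL=S RR=S
t=22: phase=(7,10,8,6) vs β=9 → FL=S FR=W RL=S RR=S

t=1: FL=W FR=S RL=W RR=W
t=3: FL=S FR=S RL=S RR=W
t=4: FL=S FR=S RL=S RR=S
t=7: FL=S FR=S RL=S RR=S
t=10: FL=S FR=W RL=S RR=S
t=14: FL=W FR=S RL=S RR=W
t=19: FL=S FR=S RL=S RR=S
t=22: FL=S FR=W RL=S RR=S


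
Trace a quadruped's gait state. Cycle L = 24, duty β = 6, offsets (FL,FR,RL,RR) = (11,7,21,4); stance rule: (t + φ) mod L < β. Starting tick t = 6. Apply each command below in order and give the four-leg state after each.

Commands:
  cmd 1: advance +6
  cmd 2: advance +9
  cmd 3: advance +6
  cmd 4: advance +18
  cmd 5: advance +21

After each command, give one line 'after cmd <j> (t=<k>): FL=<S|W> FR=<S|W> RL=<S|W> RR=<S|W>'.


start t=6: FL=W FR=W RL=S RR=W
cmd 1: advance +6 → t=12, phase=(23,19,9,16) → FL=W FR=W RL=W RR=W
cmd 2: advance +9 → t=21, phase=(8,4,18,1) → FL=W FR=S RL=W RR=S
cmd 3: advance +6 → t=27, phase=(14,10,0,7) → FL=W FR=W RL=S RR=W
cmd 4: advance +18 → t=45, phase=(8,4,18,1) → FL=W FR=S RL=W RR=S
cmd 5: advance +21 → t=66, phase=(5,1,15,22) → FL=S FR=S RL=W RR=W

after cmd 1 (t=12): FL=W FR=W RL=W RR=W
after cmd 2 (t=21): FL=W FR=S RL=W RR=S
after cmd 3 (t=27): FL=W FR=W RL=S RR=W
after cmd 4 (t=45): FL=W FR=S RL=W RR=S
after cmd 5 (t=66): FL=S FR=S RL=W RR=W


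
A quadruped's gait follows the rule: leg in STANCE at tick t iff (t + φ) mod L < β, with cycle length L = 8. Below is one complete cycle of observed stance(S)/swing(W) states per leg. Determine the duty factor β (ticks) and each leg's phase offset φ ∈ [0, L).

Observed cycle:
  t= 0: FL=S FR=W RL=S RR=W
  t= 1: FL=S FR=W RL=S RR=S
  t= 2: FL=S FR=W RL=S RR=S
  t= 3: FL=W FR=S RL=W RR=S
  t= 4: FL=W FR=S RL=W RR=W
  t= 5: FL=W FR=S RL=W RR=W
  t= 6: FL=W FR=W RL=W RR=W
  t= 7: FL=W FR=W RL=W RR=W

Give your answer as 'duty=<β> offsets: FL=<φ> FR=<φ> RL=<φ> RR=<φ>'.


duty=3 offsets: FL=0 FR=5 RL=0 RR=7

duty β = stance ticks per leg = 3
FL: stance ticks = 3; W→S at t=0 → φ=0
FR: stance ticks = 3; W→S at t=3 → φ=5
RL: stance ticks = 3; W→S at t=0 → φ=0
RR: stance ticks = 3; W→S at t=1 → φ=7


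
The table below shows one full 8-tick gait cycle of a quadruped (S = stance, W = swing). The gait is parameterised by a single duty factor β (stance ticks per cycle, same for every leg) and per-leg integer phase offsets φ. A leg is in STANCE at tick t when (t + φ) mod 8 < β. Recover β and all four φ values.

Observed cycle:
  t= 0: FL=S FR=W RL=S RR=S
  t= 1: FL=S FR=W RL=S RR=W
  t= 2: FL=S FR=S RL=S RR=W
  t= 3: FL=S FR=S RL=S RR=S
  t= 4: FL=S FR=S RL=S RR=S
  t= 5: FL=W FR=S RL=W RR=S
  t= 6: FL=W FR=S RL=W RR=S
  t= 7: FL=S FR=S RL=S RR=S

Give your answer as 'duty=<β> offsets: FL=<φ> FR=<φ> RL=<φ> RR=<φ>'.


duty β = stance ticks per leg = 6
FL: stance ticks = 6; W→S at t=7 → φ=1
FR: stance ticks = 6; W→S at t=2 → φ=6
RL: stance ticks = 6; W→S at t=7 → φ=1
RR: stance ticks = 6; W→S at t=3 → φ=5

duty=6 offsets: FL=1 FR=6 RL=1 RR=5


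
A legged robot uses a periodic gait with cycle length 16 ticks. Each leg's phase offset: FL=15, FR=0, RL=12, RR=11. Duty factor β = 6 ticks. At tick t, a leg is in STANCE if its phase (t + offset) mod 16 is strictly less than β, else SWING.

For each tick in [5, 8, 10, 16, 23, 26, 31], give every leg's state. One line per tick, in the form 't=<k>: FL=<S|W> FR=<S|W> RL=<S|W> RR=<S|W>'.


t=5: FL=S FR=S RL=S RR=S
t=8: FL=W FR=W RL=S RR=S
t=10: FL=W FR=W RL=W RR=S
t=16: FL=W FR=S RL=W RR=W
t=23: FL=W FR=W RL=S RR=S
t=26: FL=W FR=W RL=W RR=S
t=31: FL=W FR=W RL=W RR=W

t=5: phase=(4,5,1,0) vs β=6 → FL=S FR=S RL=S RR=S
t=8: phase=(7,8,4,3) vs β=6 → FL=W FR=W RL=S RR=S
t=10: phase=(9,10,6,5) vs β=6 → FL=W FR=W RL=W RR=S
t=16: phase=(15,0,12,11) vs β=6 → FL=W FR=S RL=W RR=W
t=23: phase=(6,7,3,2) vs β=6 → FL=W FR=W RL=S RR=S
t=26: phase=(9,10,6,5) vs β=6 → FL=W FR=W RL=W RR=S
t=31: phase=(14,15,11,10) vs β=6 → FL=W FR=W RL=W RR=W


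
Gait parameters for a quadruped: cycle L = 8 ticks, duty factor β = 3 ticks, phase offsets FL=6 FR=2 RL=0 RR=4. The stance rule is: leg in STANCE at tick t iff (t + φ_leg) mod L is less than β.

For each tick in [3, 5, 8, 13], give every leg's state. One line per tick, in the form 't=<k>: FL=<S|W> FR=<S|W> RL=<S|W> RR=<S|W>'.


t=3: FL=S FR=W RL=W RR=W
t=5: FL=W FR=W RL=W RR=S
t=8: FL=W FR=S RL=S RR=W
t=13: FL=W FR=W RL=W RR=S

t=3: phase=(1,5,3,7) vs β=3 → FL=S FR=W RL=W RR=W
t=5: phase=(3,7,5,1) vs β=3 → FL=W FR=W RL=W RR=S
t=8: phase=(6,2,0,4) vs β=3 → FL=W FR=S RL=S RR=W
t=13: phase=(3,7,5,1) vs β=3 → FL=W FR=W RL=W RR=S


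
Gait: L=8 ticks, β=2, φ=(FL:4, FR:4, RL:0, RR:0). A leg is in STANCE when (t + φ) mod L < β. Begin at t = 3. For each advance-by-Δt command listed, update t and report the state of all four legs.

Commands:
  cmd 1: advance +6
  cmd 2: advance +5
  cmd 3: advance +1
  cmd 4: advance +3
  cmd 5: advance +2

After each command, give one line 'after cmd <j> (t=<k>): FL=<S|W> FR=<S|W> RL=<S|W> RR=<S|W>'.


after cmd 1 (t=9): FL=W FR=W RL=S RR=S
after cmd 2 (t=14): FL=W FR=W RL=W RR=W
after cmd 3 (t=15): FL=W FR=W RL=W RR=W
after cmd 4 (t=18): FL=W FR=W RL=W RR=W
after cmd 5 (t=20): FL=S FR=S RL=W RR=W

start t=3: FL=W FR=W RL=W RR=W
cmd 1: advance +6 → t=9, phase=(5,5,1,1) → FL=W FR=W RL=S RR=S
cmd 2: advance +5 → t=14, phase=(2,2,6,6) → FL=W FR=W RL=W RR=W
cmd 3: advance +1 → t=15, phase=(3,3,7,7) → FL=W FR=W RL=W RR=W
cmd 4: advance +3 → t=18, phase=(6,6,2,2) → FL=W FR=W RL=W RR=W
cmd 5: advance +2 → t=20, phase=(0,0,4,4) → FL=S FR=S RL=W RR=W


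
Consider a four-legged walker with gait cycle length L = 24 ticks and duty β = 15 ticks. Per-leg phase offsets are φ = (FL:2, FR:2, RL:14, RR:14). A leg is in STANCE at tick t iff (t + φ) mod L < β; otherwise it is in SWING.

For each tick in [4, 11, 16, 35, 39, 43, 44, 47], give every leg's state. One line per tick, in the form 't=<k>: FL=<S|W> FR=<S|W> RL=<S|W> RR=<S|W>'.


t=4: FL=S FR=S RL=W RR=W
t=11: FL=S FR=S RL=S RR=S
t=16: FL=W FR=W RL=S RR=S
t=35: FL=S FR=S RL=S RR=S
t=39: FL=W FR=W RL=S RR=S
t=43: FL=W FR=W RL=S RR=S
t=44: FL=W FR=W RL=S RR=S
t=47: FL=S FR=S RL=S RR=S

t=4: phase=(6,6,18,18) vs β=15 → FL=S FR=S RL=W RR=W
t=11: phase=(13,13,1,1) vs β=15 → FL=S FR=S RL=S RR=S
t=16: phase=(18,18,6,6) vs β=15 → FL=W FR=W RL=S RR=S
t=35: phase=(13,13,1,1) vs β=15 → FL=S FR=S RL=S RR=S
t=39: phase=(17,17,5,5) vs β=15 → FL=W FR=W RL=S RR=S
t=43: phase=(21,21,9,9) vs β=15 → FL=W FR=W RL=S RR=S
t=44: phase=(22,22,10,10) vs β=15 → FL=W FR=W RL=S RR=S
t=47: phase=(1,1,13,13) vs β=15 → FL=S FR=S RL=S RR=S


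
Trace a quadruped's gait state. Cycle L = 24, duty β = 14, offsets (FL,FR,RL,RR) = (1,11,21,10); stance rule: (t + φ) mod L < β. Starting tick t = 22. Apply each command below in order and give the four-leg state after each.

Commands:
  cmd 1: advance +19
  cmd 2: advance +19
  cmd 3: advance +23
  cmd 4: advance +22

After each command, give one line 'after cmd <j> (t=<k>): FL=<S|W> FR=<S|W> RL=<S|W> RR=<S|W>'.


after cmd 1 (t=41): FL=W FR=S RL=W RR=S
after cmd 2 (t=60): FL=S FR=W RL=S RR=W
after cmd 3 (t=83): FL=S FR=W RL=S RR=W
after cmd 4 (t=105): FL=S FR=W RL=S RR=W

start t=22: FL=W FR=S RL=W RR=S
cmd 1: advance +19 → t=41, phase=(18,4,14,3) → FL=W FR=S RL=W RR=S
cmd 2: advance +19 → t=60, phase=(13,23,9,22) → FL=S FR=W RL=S RR=W
cmd 3: advance +23 → t=83, phase=(12,22,8,21) → FL=S FR=W RL=S RR=W
cmd 4: advance +22 → t=105, phase=(10,20,6,19) → FL=S FR=W RL=S RR=W


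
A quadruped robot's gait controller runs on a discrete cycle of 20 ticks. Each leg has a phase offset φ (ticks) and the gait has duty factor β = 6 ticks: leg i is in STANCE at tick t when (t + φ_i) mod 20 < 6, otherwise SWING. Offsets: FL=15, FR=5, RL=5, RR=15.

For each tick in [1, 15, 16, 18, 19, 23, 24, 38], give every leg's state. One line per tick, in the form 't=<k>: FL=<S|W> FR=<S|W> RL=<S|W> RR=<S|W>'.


t=1: phase=(16,6,6,16) vs β=6 → FL=W FR=W RL=W RR=W
t=15: phase=(10,0,0,10) vs β=6 → FL=W FR=S RL=S RR=W
t=16: phase=(11,1,1,11) vs β=6 → FL=W FR=S RL=S RR=W
t=18: phase=(13,3,3,13) vs β=6 → FL=W FR=S RL=S RR=W
t=19: phase=(14,4,4,14) vs β=6 → FL=W FR=S RL=S RR=W
t=23: phase=(18,8,8,18) vs β=6 → FL=W FR=W RL=W RR=W
t=24: phase=(19,9,9,19) vs β=6 → FL=W FR=W RL=W RR=W
t=38: phase=(13,3,3,13) vs β=6 → FL=W FR=S RL=S RR=W

t=1: FL=W FR=W RL=W RR=W
t=15: FL=W FR=S RL=S RR=W
t=16: FL=W FR=S RL=S RR=W
t=18: FL=W FR=S RL=S RR=W
t=19: FL=W FR=S RL=S RR=W
t=23: FL=W FR=W RL=W RR=W
t=24: FL=W FR=W RL=W RR=W
t=38: FL=W FR=S RL=S RR=W
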